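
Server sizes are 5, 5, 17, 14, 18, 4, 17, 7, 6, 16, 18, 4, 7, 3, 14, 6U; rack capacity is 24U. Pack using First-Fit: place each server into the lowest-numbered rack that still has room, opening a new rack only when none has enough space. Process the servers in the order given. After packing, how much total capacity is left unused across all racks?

7

rack 1: place 5U, 19U left
rack 1: place 5U, 14U left
rack 2: place 17U, 7U left
rack 1: place 14U, 0U left
rack 3: place 18U, 6U left
rack 2: place 4U, 3U left
rack 4: place 17U, 7U left
rack 4: place 7U, 0U left
rack 3: place 6U, 0U left
rack 5: place 16U, 8U left
rack 6: place 18U, 6U left
rack 5: place 4U, 4U left
rack 7: place 7U, 17U left
rack 2: place 3U, 0U left
rack 7: place 14U, 3U left
rack 6: place 6U, 0U left
7 racks × 24U = 168U; used 161U; unused 7U.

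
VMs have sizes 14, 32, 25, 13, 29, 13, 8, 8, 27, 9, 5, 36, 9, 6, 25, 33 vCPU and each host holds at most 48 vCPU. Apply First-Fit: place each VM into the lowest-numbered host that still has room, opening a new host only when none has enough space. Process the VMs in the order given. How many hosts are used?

7 hosts

Put 14 vCPU in host 1; 34 vCPU remain.
Put 32 vCPU in host 1; 2 vCPU remain.
Put 25 vCPU in host 2; 23 vCPU remain.
Put 13 vCPU in host 2; 10 vCPU remain.
Put 29 vCPU in host 3; 19 vCPU remain.
Put 13 vCPU in host 3; 6 vCPU remain.
Put 8 vCPU in host 2; 2 vCPU remain.
Put 8 vCPU in host 4; 40 vCPU remain.
Put 27 vCPU in host 4; 13 vCPU remain.
Put 9 vCPU in host 4; 4 vCPU remain.
Put 5 vCPU in host 3; 1 vCPU remain.
Put 36 vCPU in host 5; 12 vCPU remain.
Put 9 vCPU in host 5; 3 vCPU remain.
Put 6 vCPU in host 6; 42 vCPU remain.
Put 25 vCPU in host 6; 17 vCPU remain.
Put 33 vCPU in host 7; 15 vCPU remain.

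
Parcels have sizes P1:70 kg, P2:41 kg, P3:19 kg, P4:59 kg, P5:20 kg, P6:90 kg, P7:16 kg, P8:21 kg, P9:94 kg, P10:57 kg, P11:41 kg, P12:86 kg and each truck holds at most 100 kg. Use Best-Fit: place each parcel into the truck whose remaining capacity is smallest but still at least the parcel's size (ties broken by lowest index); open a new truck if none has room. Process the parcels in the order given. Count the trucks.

truck 1: place P1 (70 kg), 30 kg left
truck 2: place P2 (41 kg), 59 kg left
truck 1: place P3 (19 kg), 11 kg left
truck 2: place P4 (59 kg), 0 kg left
truck 3: place P5 (20 kg), 80 kg left
truck 4: place P6 (90 kg), 10 kg left
truck 3: place P7 (16 kg), 64 kg left
truck 3: place P8 (21 kg), 43 kg left
truck 5: place P9 (94 kg), 6 kg left
truck 6: place P10 (57 kg), 43 kg left
truck 3: place P11 (41 kg), 2 kg left
truck 7: place P12 (86 kg), 14 kg left

7 trucks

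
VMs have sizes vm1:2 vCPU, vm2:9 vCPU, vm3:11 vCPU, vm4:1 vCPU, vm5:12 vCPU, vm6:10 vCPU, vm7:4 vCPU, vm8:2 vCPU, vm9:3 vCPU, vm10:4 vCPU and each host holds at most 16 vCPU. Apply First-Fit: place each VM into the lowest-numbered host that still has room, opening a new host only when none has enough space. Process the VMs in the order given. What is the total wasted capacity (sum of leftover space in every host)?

Put vm1 (2 vCPU) in host 1; 14 vCPU remain.
Put vm2 (9 vCPU) in host 1; 5 vCPU remain.
Put vm3 (11 vCPU) in host 2; 5 vCPU remain.
Put vm4 (1 vCPU) in host 1; 4 vCPU remain.
Put vm5 (12 vCPU) in host 3; 4 vCPU remain.
Put vm6 (10 vCPU) in host 4; 6 vCPU remain.
Put vm7 (4 vCPU) in host 1; 0 vCPU remain.
Put vm8 (2 vCPU) in host 2; 3 vCPU remain.
Put vm9 (3 vCPU) in host 2; 0 vCPU remain.
Put vm10 (4 vCPU) in host 3; 0 vCPU remain.
4 hosts × 16 vCPU = 64 vCPU; used 58 vCPU; unused 6 vCPU.

6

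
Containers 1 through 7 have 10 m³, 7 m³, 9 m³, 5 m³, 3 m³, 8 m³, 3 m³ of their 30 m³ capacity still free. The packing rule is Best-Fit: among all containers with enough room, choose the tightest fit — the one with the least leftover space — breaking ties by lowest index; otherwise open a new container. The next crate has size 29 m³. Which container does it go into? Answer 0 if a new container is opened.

No container has ≥ 29 m³ free, so a new container is opened.

0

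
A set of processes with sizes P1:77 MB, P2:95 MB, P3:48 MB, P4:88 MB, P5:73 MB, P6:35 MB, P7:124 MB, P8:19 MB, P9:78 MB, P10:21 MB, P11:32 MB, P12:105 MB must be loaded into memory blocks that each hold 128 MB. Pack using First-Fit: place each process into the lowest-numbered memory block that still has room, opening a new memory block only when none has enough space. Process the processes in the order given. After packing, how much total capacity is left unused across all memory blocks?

Put P1 (77 MB) in memory block 1; 51 MB remain.
Put P2 (95 MB) in memory block 2; 33 MB remain.
Put P3 (48 MB) in memory block 1; 3 MB remain.
Put P4 (88 MB) in memory block 3; 40 MB remain.
Put P5 (73 MB) in memory block 4; 55 MB remain.
Put P6 (35 MB) in memory block 3; 5 MB remain.
Put P7 (124 MB) in memory block 5; 4 MB remain.
Put P8 (19 MB) in memory block 2; 14 MB remain.
Put P9 (78 MB) in memory block 6; 50 MB remain.
Put P10 (21 MB) in memory block 4; 34 MB remain.
Put P11 (32 MB) in memory block 4; 2 MB remain.
Put P12 (105 MB) in memory block 7; 23 MB remain.
7 memory blocks × 128 MB = 896 MB; used 795 MB; unused 101 MB.

101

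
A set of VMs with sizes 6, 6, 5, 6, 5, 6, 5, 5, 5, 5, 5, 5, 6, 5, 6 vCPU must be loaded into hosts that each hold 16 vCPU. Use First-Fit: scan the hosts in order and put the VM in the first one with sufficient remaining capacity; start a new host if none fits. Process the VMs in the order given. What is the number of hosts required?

6

host 1: place 6 vCPU, 10 vCPU left
host 1: place 6 vCPU, 4 vCPU left
host 2: place 5 vCPU, 11 vCPU left
host 2: place 6 vCPU, 5 vCPU left
host 2: place 5 vCPU, 0 vCPU left
host 3: place 6 vCPU, 10 vCPU left
host 3: place 5 vCPU, 5 vCPU left
host 3: place 5 vCPU, 0 vCPU left
host 4: place 5 vCPU, 11 vCPU left
host 4: place 5 vCPU, 6 vCPU left
host 4: place 5 vCPU, 1 vCPU left
host 5: place 5 vCPU, 11 vCPU left
host 5: place 6 vCPU, 5 vCPU left
host 5: place 5 vCPU, 0 vCPU left
host 6: place 6 vCPU, 10 vCPU left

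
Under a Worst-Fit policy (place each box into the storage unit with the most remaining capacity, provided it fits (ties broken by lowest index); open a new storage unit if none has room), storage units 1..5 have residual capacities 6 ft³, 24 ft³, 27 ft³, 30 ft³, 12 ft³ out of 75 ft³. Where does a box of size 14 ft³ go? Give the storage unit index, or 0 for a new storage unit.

Storage units with room: storage unit 2 (24 ft³), storage unit 3 (27 ft³), storage unit 4 (30 ft³).
Most room is storage unit 4 with 30 ft³ free.

4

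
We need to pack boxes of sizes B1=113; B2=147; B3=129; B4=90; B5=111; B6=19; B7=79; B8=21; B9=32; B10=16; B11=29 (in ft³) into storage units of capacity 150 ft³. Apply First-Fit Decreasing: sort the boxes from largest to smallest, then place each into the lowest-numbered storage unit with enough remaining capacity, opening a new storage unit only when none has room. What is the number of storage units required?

6 storage units

Sorted descending: 147, 129, 113, 111, 90, 79, 32, 29, 21, 19, 16.
147 ft³ → storage unit 1 (remaining 3 ft³)
129 ft³ → storage unit 2 (remaining 21 ft³)
113 ft³ → storage unit 3 (remaining 37 ft³)
111 ft³ → storage unit 4 (remaining 39 ft³)
90 ft³ → storage unit 5 (remaining 60 ft³)
79 ft³ → storage unit 6 (remaining 71 ft³)
32 ft³ → storage unit 3 (remaining 5 ft³)
29 ft³ → storage unit 4 (remaining 10 ft³)
21 ft³ → storage unit 2 (remaining 0 ft³)
19 ft³ → storage unit 5 (remaining 41 ft³)
16 ft³ → storage unit 5 (remaining 25 ft³)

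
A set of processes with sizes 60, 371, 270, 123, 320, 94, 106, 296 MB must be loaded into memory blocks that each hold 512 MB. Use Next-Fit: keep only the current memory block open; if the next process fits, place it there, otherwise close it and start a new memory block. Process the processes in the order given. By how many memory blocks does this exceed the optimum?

Next-Fit: [60,371] [270,123] [320,94] [106,296] → 4 memory blocks.
Total size 1640 MB; any packing needs at least ⌈1640/512⌉ = 4 memory blocks.
So 4 is already optimal.

0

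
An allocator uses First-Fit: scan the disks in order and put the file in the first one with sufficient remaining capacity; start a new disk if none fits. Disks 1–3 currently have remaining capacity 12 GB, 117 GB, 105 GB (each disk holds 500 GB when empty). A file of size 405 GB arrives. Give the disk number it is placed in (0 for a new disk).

0

No disk has ≥ 405 GB free, so a new disk is opened.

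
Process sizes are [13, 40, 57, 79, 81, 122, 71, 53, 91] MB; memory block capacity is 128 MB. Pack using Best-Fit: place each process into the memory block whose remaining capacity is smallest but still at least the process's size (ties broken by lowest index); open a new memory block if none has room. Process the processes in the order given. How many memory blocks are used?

6

13 MB → memory block 1 (remaining 115 MB)
40 MB → memory block 1 (remaining 75 MB)
57 MB → memory block 1 (remaining 18 MB)
79 MB → memory block 2 (remaining 49 MB)
81 MB → memory block 3 (remaining 47 MB)
122 MB → memory block 4 (remaining 6 MB)
71 MB → memory block 5 (remaining 57 MB)
53 MB → memory block 5 (remaining 4 MB)
91 MB → memory block 6 (remaining 37 MB)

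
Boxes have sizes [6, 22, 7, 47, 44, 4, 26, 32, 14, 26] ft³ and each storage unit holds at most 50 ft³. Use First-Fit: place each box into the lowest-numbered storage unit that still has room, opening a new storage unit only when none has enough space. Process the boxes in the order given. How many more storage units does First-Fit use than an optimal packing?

First-Fit: [6,22,7,4] [47] [44] [26,14] [32] [26] → 6 storage units.
Total size 228 ft³; any packing needs at least ⌈228/50⌉ = 5 storage units.
An optimal packing achieves that bound: [47] [44,6] [32,14,4] [26,22] [26,7] → 5 storage units.
Excess: 6 − 5 = 1.

1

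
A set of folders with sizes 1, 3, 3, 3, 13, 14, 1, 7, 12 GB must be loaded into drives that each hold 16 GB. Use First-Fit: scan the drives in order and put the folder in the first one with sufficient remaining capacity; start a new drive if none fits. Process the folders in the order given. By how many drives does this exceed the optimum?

First-Fit: [1,3,3,3,1] [13] [14] [7] [12] → 5 drives.
Total size 57 GB; any packing needs at least ⌈57/16⌉ = 4 drives.
An optimal packing achieves that bound: [14,1,1] [13,3] [12,3] [7,3] → 4 drives.
Excess: 5 − 4 = 1.

1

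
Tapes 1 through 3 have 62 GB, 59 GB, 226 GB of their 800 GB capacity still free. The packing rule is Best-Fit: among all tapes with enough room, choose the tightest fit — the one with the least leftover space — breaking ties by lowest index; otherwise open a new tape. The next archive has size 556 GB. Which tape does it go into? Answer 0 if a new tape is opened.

0

No tape has ≥ 556 GB free, so a new tape is opened.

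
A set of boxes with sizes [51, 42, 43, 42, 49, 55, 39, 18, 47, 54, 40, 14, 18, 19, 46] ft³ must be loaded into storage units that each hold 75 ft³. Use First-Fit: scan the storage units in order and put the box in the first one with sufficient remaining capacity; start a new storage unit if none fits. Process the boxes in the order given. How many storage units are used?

11 storage units

51 ft³ → storage unit 1 (remaining 24 ft³)
42 ft³ → storage unit 2 (remaining 33 ft³)
43 ft³ → storage unit 3 (remaining 32 ft³)
42 ft³ → storage unit 4 (remaining 33 ft³)
49 ft³ → storage unit 5 (remaining 26 ft³)
55 ft³ → storage unit 6 (remaining 20 ft³)
39 ft³ → storage unit 7 (remaining 36 ft³)
18 ft³ → storage unit 1 (remaining 6 ft³)
47 ft³ → storage unit 8 (remaining 28 ft³)
54 ft³ → storage unit 9 (remaining 21 ft³)
40 ft³ → storage unit 10 (remaining 35 ft³)
14 ft³ → storage unit 2 (remaining 19 ft³)
18 ft³ → storage unit 2 (remaining 1 ft³)
19 ft³ → storage unit 3 (remaining 13 ft³)
46 ft³ → storage unit 11 (remaining 29 ft³)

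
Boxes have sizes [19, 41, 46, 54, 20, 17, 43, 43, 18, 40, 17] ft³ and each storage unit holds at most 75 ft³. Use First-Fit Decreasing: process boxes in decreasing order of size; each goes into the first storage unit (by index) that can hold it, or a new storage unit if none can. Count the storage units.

6

Sorted descending: 54, 46, 43, 43, 41, 40, 20, 19, 18, 17, 17.
storage unit 1: place 54 ft³, 21 ft³ left
storage unit 2: place 46 ft³, 29 ft³ left
storage unit 3: place 43 ft³, 32 ft³ left
storage unit 4: place 43 ft³, 32 ft³ left
storage unit 5: place 41 ft³, 34 ft³ left
storage unit 6: place 40 ft³, 35 ft³ left
storage unit 1: place 20 ft³, 1 ft³ left
storage unit 2: place 19 ft³, 10 ft³ left
storage unit 3: place 18 ft³, 14 ft³ left
storage unit 4: place 17 ft³, 15 ft³ left
storage unit 5: place 17 ft³, 17 ft³ left
Final storage units: [54,20] [46,19] [43,18] [43,17] [41,17] [40].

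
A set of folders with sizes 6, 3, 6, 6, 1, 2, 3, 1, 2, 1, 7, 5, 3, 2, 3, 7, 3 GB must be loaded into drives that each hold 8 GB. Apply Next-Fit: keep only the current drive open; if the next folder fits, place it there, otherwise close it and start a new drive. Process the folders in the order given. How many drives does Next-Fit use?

10

6 GB → drive 1 (remaining 2 GB)
3 GB → drive 2 (remaining 5 GB)
6 GB → drive 3 (remaining 2 GB)
6 GB → drive 4 (remaining 2 GB)
1 GB → drive 4 (remaining 1 GB)
2 GB → drive 5 (remaining 6 GB)
3 GB → drive 5 (remaining 3 GB)
1 GB → drive 5 (remaining 2 GB)
2 GB → drive 5 (remaining 0 GB)
1 GB → drive 6 (remaining 7 GB)
7 GB → drive 6 (remaining 0 GB)
5 GB → drive 7 (remaining 3 GB)
3 GB → drive 7 (remaining 0 GB)
2 GB → drive 8 (remaining 6 GB)
3 GB → drive 8 (remaining 3 GB)
7 GB → drive 9 (remaining 1 GB)
3 GB → drive 10 (remaining 5 GB)
Final drives: [6] [3] [6] [6,1] [2,3,1,2] [1,7] [5,3] [2,3] [7] [3].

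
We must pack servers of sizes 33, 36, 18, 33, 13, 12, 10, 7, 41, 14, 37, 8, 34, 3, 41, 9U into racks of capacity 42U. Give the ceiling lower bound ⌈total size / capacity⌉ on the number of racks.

9

Total size = 33 + 36 + 18 + 33 + 13 + 12 + 10 + 7 + 41 + 14 + 37 + 8 + 34 + 3 + 41 + 9 = 349U.
⌈349 / 42⌉ = 9.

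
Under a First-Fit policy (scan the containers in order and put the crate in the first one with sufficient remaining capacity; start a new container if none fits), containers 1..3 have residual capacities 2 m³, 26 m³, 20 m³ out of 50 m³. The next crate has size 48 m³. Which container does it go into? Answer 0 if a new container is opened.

0

No container has ≥ 48 m³ free, so a new container is opened.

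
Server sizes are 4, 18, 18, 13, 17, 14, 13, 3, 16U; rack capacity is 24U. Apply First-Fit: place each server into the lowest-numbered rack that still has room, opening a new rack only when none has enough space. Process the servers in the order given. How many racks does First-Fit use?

Put 4U in rack 1; 20U remain.
Put 18U in rack 1; 2U remain.
Put 18U in rack 2; 6U remain.
Put 13U in rack 3; 11U remain.
Put 17U in rack 4; 7U remain.
Put 14U in rack 5; 10U remain.
Put 13U in rack 6; 11U remain.
Put 3U in rack 2; 3U remain.
Put 16U in rack 7; 8U remain.

7 racks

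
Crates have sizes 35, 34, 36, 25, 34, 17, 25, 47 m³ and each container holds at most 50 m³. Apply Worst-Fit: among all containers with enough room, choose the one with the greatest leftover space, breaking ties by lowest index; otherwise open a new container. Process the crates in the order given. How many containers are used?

7

35 m³ → container 1 (remaining 15 m³)
34 m³ → container 2 (remaining 16 m³)
36 m³ → container 3 (remaining 14 m³)
25 m³ → container 4 (remaining 25 m³)
34 m³ → container 5 (remaining 16 m³)
17 m³ → container 4 (remaining 8 m³)
25 m³ → container 6 (remaining 25 m³)
47 m³ → container 7 (remaining 3 m³)
Final containers: [35] [34] [36] [25,17] [34] [25] [47].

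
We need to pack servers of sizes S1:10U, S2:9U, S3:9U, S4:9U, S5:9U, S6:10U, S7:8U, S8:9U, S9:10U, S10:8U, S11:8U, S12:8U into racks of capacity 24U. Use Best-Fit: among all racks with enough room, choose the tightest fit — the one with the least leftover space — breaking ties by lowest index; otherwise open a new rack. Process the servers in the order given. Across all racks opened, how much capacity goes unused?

37

Put S1 (10U) in rack 1; 14U remain.
Put S2 (9U) in rack 1; 5U remain.
Put S3 (9U) in rack 2; 15U remain.
Put S4 (9U) in rack 2; 6U remain.
Put S5 (9U) in rack 3; 15U remain.
Put S6 (10U) in rack 3; 5U remain.
Put S7 (8U) in rack 4; 16U remain.
Put S8 (9U) in rack 4; 7U remain.
Put S9 (10U) in rack 5; 14U remain.
Put S10 (8U) in rack 5; 6U remain.
Put S11 (8U) in rack 6; 16U remain.
Put S12 (8U) in rack 6; 8U remain.
6 racks × 24U = 144U; used 107U; unused 37U.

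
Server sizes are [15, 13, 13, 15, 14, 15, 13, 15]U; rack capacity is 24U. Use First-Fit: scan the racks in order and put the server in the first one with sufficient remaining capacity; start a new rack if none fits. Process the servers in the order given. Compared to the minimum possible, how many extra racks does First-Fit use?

First-Fit: [15] [13] [13] [15] [14] [15] [13] [15] → 8 racks.
8 servers exceed 12U (half the capacity), and no two of those can share a rack, so at least 8 racks are needed.
So 8 is already optimal.

0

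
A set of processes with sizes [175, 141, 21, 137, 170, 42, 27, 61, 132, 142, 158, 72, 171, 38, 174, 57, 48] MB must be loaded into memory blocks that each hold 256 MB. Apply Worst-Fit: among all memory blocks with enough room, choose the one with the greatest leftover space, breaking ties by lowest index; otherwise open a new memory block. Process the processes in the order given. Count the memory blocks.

175 MB → memory block 1 (remaining 81 MB)
141 MB → memory block 2 (remaining 115 MB)
21 MB → memory block 2 (remaining 94 MB)
137 MB → memory block 3 (remaining 119 MB)
170 MB → memory block 4 (remaining 86 MB)
42 MB → memory block 3 (remaining 77 MB)
27 MB → memory block 2 (remaining 67 MB)
61 MB → memory block 4 (remaining 25 MB)
132 MB → memory block 5 (remaining 124 MB)
142 MB → memory block 6 (remaining 114 MB)
158 MB → memory block 7 (remaining 98 MB)
72 MB → memory block 5 (remaining 52 MB)
171 MB → memory block 8 (remaining 85 MB)
38 MB → memory block 6 (remaining 76 MB)
174 MB → memory block 9 (remaining 82 MB)
57 MB → memory block 7 (remaining 41 MB)
48 MB → memory block 8 (remaining 37 MB)
Final memory blocks: [175] [141,21,27] [137,42] [170,61] [132,72] [142,38] [158,57] [171,48] [174].

9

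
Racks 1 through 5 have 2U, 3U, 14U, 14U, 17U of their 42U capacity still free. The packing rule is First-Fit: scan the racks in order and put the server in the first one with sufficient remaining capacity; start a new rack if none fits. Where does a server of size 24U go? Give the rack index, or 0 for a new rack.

0

No rack has ≥ 24U free, so a new rack is opened.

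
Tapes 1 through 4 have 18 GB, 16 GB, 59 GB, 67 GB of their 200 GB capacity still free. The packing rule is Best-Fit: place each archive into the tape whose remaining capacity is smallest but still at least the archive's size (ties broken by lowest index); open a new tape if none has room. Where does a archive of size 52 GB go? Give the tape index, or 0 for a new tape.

Tapes with room: tape 3 (59 GB), tape 4 (67 GB).
Tightest fit is tape 3 with 59 GB free.

3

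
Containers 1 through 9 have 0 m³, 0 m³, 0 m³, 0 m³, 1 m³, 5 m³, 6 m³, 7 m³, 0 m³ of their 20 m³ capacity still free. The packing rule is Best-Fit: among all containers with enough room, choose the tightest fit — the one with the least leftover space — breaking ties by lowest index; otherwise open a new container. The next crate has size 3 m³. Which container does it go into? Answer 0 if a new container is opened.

Containers with room: container 6 (5 m³), container 7 (6 m³), container 8 (7 m³).
Tightest fit is container 6 with 5 m³ free.

6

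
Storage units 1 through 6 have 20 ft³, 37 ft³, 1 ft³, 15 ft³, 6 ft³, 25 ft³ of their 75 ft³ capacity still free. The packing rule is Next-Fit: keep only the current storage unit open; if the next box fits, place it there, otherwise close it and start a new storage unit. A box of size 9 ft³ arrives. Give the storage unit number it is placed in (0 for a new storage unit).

Next-Fit only looks at storage unit 6, which has 25 ft³ free.
9 ft³ fits there.

6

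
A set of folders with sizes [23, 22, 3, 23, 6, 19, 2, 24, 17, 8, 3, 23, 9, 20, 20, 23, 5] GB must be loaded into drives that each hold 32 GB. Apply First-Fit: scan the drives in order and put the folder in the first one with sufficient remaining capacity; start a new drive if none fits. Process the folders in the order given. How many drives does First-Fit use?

Put 23 GB in drive 1; 9 GB remain.
Put 22 GB in drive 2; 10 GB remain.
Put 3 GB in drive 1; 6 GB remain.
Put 23 GB in drive 3; 9 GB remain.
Put 6 GB in drive 1; 0 GB remain.
Put 19 GB in drive 4; 13 GB remain.
Put 2 GB in drive 2; 8 GB remain.
Put 24 GB in drive 5; 8 GB remain.
Put 17 GB in drive 6; 15 GB remain.
Put 8 GB in drive 2; 0 GB remain.
Put 3 GB in drive 3; 6 GB remain.
Put 23 GB in drive 7; 9 GB remain.
Put 9 GB in drive 4; 4 GB remain.
Put 20 GB in drive 8; 12 GB remain.
Put 20 GB in drive 9; 12 GB remain.
Put 23 GB in drive 10; 9 GB remain.
Put 5 GB in drive 3; 1 GB remain.

10 drives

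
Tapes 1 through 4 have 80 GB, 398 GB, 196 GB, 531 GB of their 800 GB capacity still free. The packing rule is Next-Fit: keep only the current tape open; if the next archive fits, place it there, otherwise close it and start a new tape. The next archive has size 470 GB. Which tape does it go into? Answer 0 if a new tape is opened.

Next-Fit only looks at tape 4, which has 531 GB free.
470 GB fits there.

4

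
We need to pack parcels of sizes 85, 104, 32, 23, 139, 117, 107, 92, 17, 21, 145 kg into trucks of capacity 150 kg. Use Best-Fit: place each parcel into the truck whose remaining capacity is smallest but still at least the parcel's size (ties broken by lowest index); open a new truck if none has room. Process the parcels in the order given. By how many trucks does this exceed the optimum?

0

Best-Fit: [85,23,21] [104,32] [139] [117,17] [107] [92] [145] → 7 trucks.
7 parcels exceed 75 kg (half the capacity), and no two of those can share a truck, so at least 7 trucks are needed.
So 7 is already optimal.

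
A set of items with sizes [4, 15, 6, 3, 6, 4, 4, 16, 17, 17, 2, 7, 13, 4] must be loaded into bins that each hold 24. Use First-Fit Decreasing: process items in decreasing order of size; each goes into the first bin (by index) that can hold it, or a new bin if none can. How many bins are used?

5

Sorted descending: 17, 17, 16, 15, 13, 7, 6, 6, 4, 4, 4, 4, 3, 2.
Put 17 in bin 1; 7 remain.
Put 17 in bin 2; 7 remain.
Put 16 in bin 3; 8 remain.
Put 15 in bin 4; 9 remain.
Put 13 in bin 5; 11 remain.
Put 7 in bin 1; 0 remain.
Put 6 in bin 2; 1 remain.
Put 6 in bin 3; 2 remain.
Put 4 in bin 4; 5 remain.
Put 4 in bin 4; 1 remain.
Put 4 in bin 5; 7 remain.
Put 4 in bin 5; 3 remain.
Put 3 in bin 5; 0 remain.
Put 2 in bin 3; 0 remain.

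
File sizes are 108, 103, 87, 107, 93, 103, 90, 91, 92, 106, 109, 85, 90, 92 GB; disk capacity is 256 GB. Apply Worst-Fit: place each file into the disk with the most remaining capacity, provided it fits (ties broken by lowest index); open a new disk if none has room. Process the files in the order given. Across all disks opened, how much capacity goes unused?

436

Put 108 GB in disk 1; 148 GB remain.
Put 103 GB in disk 1; 45 GB remain.
Put 87 GB in disk 2; 169 GB remain.
Put 107 GB in disk 2; 62 GB remain.
Put 93 GB in disk 3; 163 GB remain.
Put 103 GB in disk 3; 60 GB remain.
Put 90 GB in disk 4; 166 GB remain.
Put 91 GB in disk 4; 75 GB remain.
Put 92 GB in disk 5; 164 GB remain.
Put 106 GB in disk 5; 58 GB remain.
Put 109 GB in disk 6; 147 GB remain.
Put 85 GB in disk 6; 62 GB remain.
Put 90 GB in disk 7; 166 GB remain.
Put 92 GB in disk 7; 74 GB remain.
7 disks × 256 GB = 1792 GB; used 1356 GB; unused 436 GB.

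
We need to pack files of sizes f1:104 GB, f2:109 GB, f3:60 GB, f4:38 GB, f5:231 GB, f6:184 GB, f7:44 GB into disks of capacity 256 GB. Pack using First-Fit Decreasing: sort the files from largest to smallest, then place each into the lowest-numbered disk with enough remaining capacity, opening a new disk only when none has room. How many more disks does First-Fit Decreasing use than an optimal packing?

0

First-Fit Decreasing: [231] [184,60] [109,104,38] [44] → 4 disks.
Total size 770 GB; any packing needs at least ⌈770/256⌉ = 4 disks.
So 4 is already optimal.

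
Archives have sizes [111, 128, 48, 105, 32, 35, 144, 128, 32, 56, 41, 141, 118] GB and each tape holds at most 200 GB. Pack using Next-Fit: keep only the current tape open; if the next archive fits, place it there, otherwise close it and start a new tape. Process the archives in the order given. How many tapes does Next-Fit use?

Put 111 GB in tape 1; 89 GB remain.
Put 128 GB in tape 2; 72 GB remain.
Put 48 GB in tape 2; 24 GB remain.
Put 105 GB in tape 3; 95 GB remain.
Put 32 GB in tape 3; 63 GB remain.
Put 35 GB in tape 3; 28 GB remain.
Put 144 GB in tape 4; 56 GB remain.
Put 128 GB in tape 5; 72 GB remain.
Put 32 GB in tape 5; 40 GB remain.
Put 56 GB in tape 6; 144 GB remain.
Put 41 GB in tape 6; 103 GB remain.
Put 141 GB in tape 7; 59 GB remain.
Put 118 GB in tape 8; 82 GB remain.
Final tapes: [111] [128,48] [105,32,35] [144] [128,32] [56,41] [141] [118].

8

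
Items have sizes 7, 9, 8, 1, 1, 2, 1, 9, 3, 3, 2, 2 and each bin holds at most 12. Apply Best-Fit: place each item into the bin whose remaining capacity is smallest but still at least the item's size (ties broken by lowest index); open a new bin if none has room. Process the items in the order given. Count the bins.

4

Put 7 in bin 1; 5 remain.
Put 9 in bin 2; 3 remain.
Put 8 in bin 3; 4 remain.
Put 1 in bin 2; 2 remain.
Put 1 in bin 2; 1 remain.
Put 2 in bin 3; 2 remain.
Put 1 in bin 2; 0 remain.
Put 9 in bin 4; 3 remain.
Put 3 in bin 4; 0 remain.
Put 3 in bin 1; 2 remain.
Put 2 in bin 1; 0 remain.
Put 2 in bin 3; 0 remain.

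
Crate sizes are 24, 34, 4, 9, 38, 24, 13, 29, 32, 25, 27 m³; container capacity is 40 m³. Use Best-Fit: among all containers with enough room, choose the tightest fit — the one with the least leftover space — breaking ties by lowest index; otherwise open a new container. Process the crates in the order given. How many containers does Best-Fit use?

container 1: place 24 m³, 16 m³ left
container 2: place 34 m³, 6 m³ left
container 2: place 4 m³, 2 m³ left
container 1: place 9 m³, 7 m³ left
container 3: place 38 m³, 2 m³ left
container 4: place 24 m³, 16 m³ left
container 4: place 13 m³, 3 m³ left
container 5: place 29 m³, 11 m³ left
container 6: place 32 m³, 8 m³ left
container 7: place 25 m³, 15 m³ left
container 8: place 27 m³, 13 m³ left
Final containers: [24,9] [34,4] [38] [24,13] [29] [32] [25] [27].

8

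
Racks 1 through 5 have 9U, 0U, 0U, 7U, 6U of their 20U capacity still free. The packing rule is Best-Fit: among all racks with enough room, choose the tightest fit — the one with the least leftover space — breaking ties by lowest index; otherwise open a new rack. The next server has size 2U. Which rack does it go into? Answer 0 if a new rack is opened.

5

Racks with room: rack 1 (9U), rack 4 (7U), rack 5 (6U).
Tightest fit is rack 5 with 6U free.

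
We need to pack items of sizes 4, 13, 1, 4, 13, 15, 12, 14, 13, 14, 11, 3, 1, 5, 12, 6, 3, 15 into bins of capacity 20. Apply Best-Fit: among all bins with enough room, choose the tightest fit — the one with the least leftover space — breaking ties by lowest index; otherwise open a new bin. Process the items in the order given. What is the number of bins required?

4 → bin 1 (remaining 16)
13 → bin 1 (remaining 3)
1 → bin 1 (remaining 2)
4 → bin 2 (remaining 16)
13 → bin 2 (remaining 3)
15 → bin 3 (remaining 5)
12 → bin 4 (remaining 8)
14 → bin 5 (remaining 6)
13 → bin 6 (remaining 7)
14 → bin 7 (remaining 6)
11 → bin 8 (remaining 9)
3 → bin 2 (remaining 0)
1 → bin 1 (remaining 1)
5 → bin 3 (remaining 0)
12 → bin 9 (remaining 8)
6 → bin 5 (remaining 0)
3 → bin 7 (remaining 3)
15 → bin 10 (remaining 5)

10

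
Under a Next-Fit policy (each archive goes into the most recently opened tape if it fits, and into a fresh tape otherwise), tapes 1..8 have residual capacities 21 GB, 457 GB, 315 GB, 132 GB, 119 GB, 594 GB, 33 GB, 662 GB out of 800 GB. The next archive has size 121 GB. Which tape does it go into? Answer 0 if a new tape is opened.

8

Next-Fit only looks at tape 8, which has 662 GB free.
121 GB fits there.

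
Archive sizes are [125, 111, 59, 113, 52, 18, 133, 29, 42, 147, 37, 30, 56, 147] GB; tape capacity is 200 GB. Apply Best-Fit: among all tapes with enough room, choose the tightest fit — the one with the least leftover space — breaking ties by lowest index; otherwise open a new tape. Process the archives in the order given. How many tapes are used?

7

125 GB → tape 1 (remaining 75 GB)
111 GB → tape 2 (remaining 89 GB)
59 GB → tape 1 (remaining 16 GB)
113 GB → tape 3 (remaining 87 GB)
52 GB → tape 3 (remaining 35 GB)
18 GB → tape 3 (remaining 17 GB)
133 GB → tape 4 (remaining 67 GB)
29 GB → tape 4 (remaining 38 GB)
42 GB → tape 2 (remaining 47 GB)
147 GB → tape 5 (remaining 53 GB)
37 GB → tape 4 (remaining 1 GB)
30 GB → tape 2 (remaining 17 GB)
56 GB → tape 6 (remaining 144 GB)
147 GB → tape 7 (remaining 53 GB)
Final tapes: [125,59] [111,42,30] [113,52,18] [133,29,37] [147] [56] [147].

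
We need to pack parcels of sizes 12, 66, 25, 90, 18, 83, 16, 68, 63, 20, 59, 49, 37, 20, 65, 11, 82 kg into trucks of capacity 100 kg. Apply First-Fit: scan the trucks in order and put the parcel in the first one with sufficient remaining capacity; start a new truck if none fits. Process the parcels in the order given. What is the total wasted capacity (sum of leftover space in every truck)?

216

12 kg → truck 1 (remaining 88 kg)
66 kg → truck 1 (remaining 22 kg)
25 kg → truck 2 (remaining 75 kg)
90 kg → truck 3 (remaining 10 kg)
18 kg → truck 1 (remaining 4 kg)
83 kg → truck 4 (remaining 17 kg)
16 kg → truck 2 (remaining 59 kg)
68 kg → truck 5 (remaining 32 kg)
63 kg → truck 6 (remaining 37 kg)
20 kg → truck 2 (remaining 39 kg)
59 kg → truck 7 (remaining 41 kg)
49 kg → truck 8 (remaining 51 kg)
37 kg → truck 2 (remaining 2 kg)
20 kg → truck 5 (remaining 12 kg)
65 kg → truck 9 (remaining 35 kg)
11 kg → truck 4 (remaining 6 kg)
82 kg → truck 10 (remaining 18 kg)
10 trucks × 100 kg = 1000 kg; used 784 kg; unused 216 kg.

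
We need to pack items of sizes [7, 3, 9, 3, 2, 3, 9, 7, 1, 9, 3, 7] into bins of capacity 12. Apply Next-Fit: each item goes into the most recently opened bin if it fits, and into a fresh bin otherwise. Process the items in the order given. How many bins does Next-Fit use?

7 → bin 1 (remaining 5)
3 → bin 1 (remaining 2)
9 → bin 2 (remaining 3)
3 → bin 2 (remaining 0)
2 → bin 3 (remaining 10)
3 → bin 3 (remaining 7)
9 → bin 4 (remaining 3)
7 → bin 5 (remaining 5)
1 → bin 5 (remaining 4)
9 → bin 6 (remaining 3)
3 → bin 6 (remaining 0)
7 → bin 7 (remaining 5)

7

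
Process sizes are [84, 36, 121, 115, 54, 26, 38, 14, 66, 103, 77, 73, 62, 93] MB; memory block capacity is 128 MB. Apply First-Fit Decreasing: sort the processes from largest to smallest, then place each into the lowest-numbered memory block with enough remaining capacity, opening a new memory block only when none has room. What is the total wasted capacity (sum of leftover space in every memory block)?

Sorted descending: 121, 115, 103, 93, 84, 77, 73, 66, 62, 54, 38, 36, 26, 14.
Put 121 MB in memory block 1; 7 MB remain.
Put 115 MB in memory block 2; 13 MB remain.
Put 103 MB in memory block 3; 25 MB remain.
Put 93 MB in memory block 4; 35 MB remain.
Put 84 MB in memory block 5; 44 MB remain.
Put 77 MB in memory block 6; 51 MB remain.
Put 73 MB in memory block 7; 55 MB remain.
Put 66 MB in memory block 8; 62 MB remain.
Put 62 MB in memory block 8; 0 MB remain.
Put 54 MB in memory block 7; 1 MB remain.
Put 38 MB in memory block 5; 6 MB remain.
Put 36 MB in memory block 6; 15 MB remain.
Put 26 MB in memory block 4; 9 MB remain.
Put 14 MB in memory block 3; 11 MB remain.
8 memory blocks × 128 MB = 1024 MB; used 962 MB; unused 62 MB.

62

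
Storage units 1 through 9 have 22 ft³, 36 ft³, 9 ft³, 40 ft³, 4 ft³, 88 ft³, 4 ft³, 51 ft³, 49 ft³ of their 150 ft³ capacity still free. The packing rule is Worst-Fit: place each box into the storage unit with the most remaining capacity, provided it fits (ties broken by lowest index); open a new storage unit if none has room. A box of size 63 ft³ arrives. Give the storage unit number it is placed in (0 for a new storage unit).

6

Storage units with room: storage unit 6 (88 ft³).
Most room is storage unit 6 with 88 ft³ free.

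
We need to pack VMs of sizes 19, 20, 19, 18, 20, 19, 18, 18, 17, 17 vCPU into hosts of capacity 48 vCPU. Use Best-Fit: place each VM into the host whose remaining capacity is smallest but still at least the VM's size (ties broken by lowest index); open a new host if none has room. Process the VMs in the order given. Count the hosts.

5

19 vCPU → host 1 (remaining 29 vCPU)
20 vCPU → host 1 (remaining 9 vCPU)
19 vCPU → host 2 (remaining 29 vCPU)
18 vCPU → host 2 (remaining 11 vCPU)
20 vCPU → host 3 (remaining 28 vCPU)
19 vCPU → host 3 (remaining 9 vCPU)
18 vCPU → host 4 (remaining 30 vCPU)
18 vCPU → host 4 (remaining 12 vCPU)
17 vCPU → host 5 (remaining 31 vCPU)
17 vCPU → host 5 (remaining 14 vCPU)
Final hosts: [19,20] [19,18] [20,19] [18,18] [17,17].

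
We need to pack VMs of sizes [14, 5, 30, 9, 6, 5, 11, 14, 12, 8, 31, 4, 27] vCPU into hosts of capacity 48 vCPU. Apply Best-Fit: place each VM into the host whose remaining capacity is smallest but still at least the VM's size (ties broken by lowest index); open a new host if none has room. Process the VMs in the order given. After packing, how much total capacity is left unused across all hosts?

Put 14 vCPU in host 1; 34 vCPU remain.
Put 5 vCPU in host 1; 29 vCPU remain.
Put 30 vCPU in host 2; 18 vCPU remain.
Put 9 vCPU in host 2; 9 vCPU remain.
Put 6 vCPU in host 2; 3 vCPU remain.
Put 5 vCPU in host 1; 24 vCPU remain.
Put 11 vCPU in host 1; 13 vCPU remain.
Put 14 vCPU in host 3; 34 vCPU remain.
Put 12 vCPU in host 1; 1 vCPU remain.
Put 8 vCPU in host 3; 26 vCPU remain.
Put 31 vCPU in host 4; 17 vCPU remain.
Put 4 vCPU in host 4; 13 vCPU remain.
Put 27 vCPU in host 5; 21 vCPU remain.
5 hosts × 48 vCPU = 240 vCPU; used 176 vCPU; unused 64 vCPU.

64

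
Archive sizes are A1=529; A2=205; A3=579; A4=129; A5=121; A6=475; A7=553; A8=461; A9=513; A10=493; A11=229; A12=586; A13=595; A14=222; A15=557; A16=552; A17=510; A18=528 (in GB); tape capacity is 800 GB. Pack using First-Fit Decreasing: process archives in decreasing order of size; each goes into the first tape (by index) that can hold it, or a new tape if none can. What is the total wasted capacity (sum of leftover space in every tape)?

2563

Sorted descending: 595, 586, 579, 557, 553, 552, 529, 528, 513, 510, 493, 475, 461, 229, 222, 205, 129, 121.
595 GB → tape 1 (remaining 205 GB)
586 GB → tape 2 (remaining 214 GB)
579 GB → tape 3 (remaining 221 GB)
557 GB → tape 4 (remaining 243 GB)
553 GB → tape 5 (remaining 247 GB)
552 GB → tape 6 (remaining 248 GB)
529 GB → tape 7 (remaining 271 GB)
528 GB → tape 8 (remaining 272 GB)
513 GB → tape 9 (remaining 287 GB)
510 GB → tape 10 (remaining 290 GB)
493 GB → tape 11 (remaining 307 GB)
475 GB → tape 12 (remaining 325 GB)
461 GB → tape 13 (remaining 339 GB)
229 GB → tape 4 (remaining 14 GB)
222 GB → tape 5 (remaining 25 GB)
205 GB → tape 1 (remaining 0 GB)
129 GB → tape 2 (remaining 85 GB)
121 GB → tape 3 (remaining 100 GB)
13 tapes × 800 GB = 10400 GB; used 7837 GB; unused 2563 GB.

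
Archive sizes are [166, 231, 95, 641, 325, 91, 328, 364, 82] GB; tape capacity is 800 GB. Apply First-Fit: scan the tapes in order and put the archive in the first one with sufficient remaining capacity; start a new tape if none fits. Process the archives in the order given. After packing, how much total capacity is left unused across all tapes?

877

166 GB → tape 1 (remaining 634 GB)
231 GB → tape 1 (remaining 403 GB)
95 GB → tape 1 (remaining 308 GB)
641 GB → tape 2 (remaining 159 GB)
325 GB → tape 3 (remaining 475 GB)
91 GB → tape 1 (remaining 217 GB)
328 GB → tape 3 (remaining 147 GB)
364 GB → tape 4 (remaining 436 GB)
82 GB → tape 1 (remaining 135 GB)
4 tapes × 800 GB = 3200 GB; used 2323 GB; unused 877 GB.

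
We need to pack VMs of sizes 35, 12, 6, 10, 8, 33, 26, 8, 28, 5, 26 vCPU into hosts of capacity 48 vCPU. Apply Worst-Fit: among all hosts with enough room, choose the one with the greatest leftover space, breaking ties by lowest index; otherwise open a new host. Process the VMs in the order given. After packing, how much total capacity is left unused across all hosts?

91

35 vCPU → host 1 (remaining 13 vCPU)
12 vCPU → host 1 (remaining 1 vCPU)
6 vCPU → host 2 (remaining 42 vCPU)
10 vCPU → host 2 (remaining 32 vCPU)
8 vCPU → host 2 (remaining 24 vCPU)
33 vCPU → host 3 (remaining 15 vCPU)
26 vCPU → host 4 (remaining 22 vCPU)
8 vCPU → host 2 (remaining 16 vCPU)
28 vCPU → host 5 (remaining 20 vCPU)
5 vCPU → host 4 (remaining 17 vCPU)
26 vCPU → host 6 (remaining 22 vCPU)
6 hosts × 48 vCPU = 288 vCPU; used 197 vCPU; unused 91 vCPU.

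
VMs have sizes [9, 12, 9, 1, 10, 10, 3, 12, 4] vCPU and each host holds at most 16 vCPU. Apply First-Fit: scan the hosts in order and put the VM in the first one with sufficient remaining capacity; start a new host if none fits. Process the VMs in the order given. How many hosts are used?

Put 9 vCPU in host 1; 7 vCPU remain.
Put 12 vCPU in host 2; 4 vCPU remain.
Put 9 vCPU in host 3; 7 vCPU remain.
Put 1 vCPU in host 1; 6 vCPU remain.
Put 10 vCPU in host 4; 6 vCPU remain.
Put 10 vCPU in host 5; 6 vCPU remain.
Put 3 vCPU in host 1; 3 vCPU remain.
Put 12 vCPU in host 6; 4 vCPU remain.
Put 4 vCPU in host 2; 0 vCPU remain.
Final hosts: [9,1,3] [12,4] [9] [10] [10] [12].

6 hosts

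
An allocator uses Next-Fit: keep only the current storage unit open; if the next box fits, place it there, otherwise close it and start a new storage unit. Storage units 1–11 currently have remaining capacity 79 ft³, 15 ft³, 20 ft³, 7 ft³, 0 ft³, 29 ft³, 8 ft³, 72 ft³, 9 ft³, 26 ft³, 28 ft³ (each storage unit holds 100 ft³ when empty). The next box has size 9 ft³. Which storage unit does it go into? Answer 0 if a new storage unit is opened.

Next-Fit only looks at storage unit 11, which has 28 ft³ free.
9 ft³ fits there.

11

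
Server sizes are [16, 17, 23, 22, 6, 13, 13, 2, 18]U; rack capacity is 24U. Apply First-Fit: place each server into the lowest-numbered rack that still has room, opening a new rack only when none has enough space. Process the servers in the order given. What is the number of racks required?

16U → rack 1 (remaining 8U)
17U → rack 2 (remaining 7U)
23U → rack 3 (remaining 1U)
22U → rack 4 (remaining 2U)
6U → rack 1 (remaining 2U)
13U → rack 5 (remaining 11U)
13U → rack 6 (remaining 11U)
2U → rack 1 (remaining 0U)
18U → rack 7 (remaining 6U)
Final racks: [16,6,2] [17] [23] [22] [13] [13] [18].

7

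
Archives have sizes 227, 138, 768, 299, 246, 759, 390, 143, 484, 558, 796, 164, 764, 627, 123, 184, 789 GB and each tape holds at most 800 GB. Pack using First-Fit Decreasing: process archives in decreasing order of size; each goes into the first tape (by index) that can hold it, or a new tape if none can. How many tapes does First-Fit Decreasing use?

10

Sorted descending: 796, 789, 768, 764, 759, 627, 558, 484, 390, 299, 246, 227, 184, 164, 143, 138, 123.
Put 796 GB in tape 1; 4 GB remain.
Put 789 GB in tape 2; 11 GB remain.
Put 768 GB in tape 3; 32 GB remain.
Put 764 GB in tape 4; 36 GB remain.
Put 759 GB in tape 5; 41 GB remain.
Put 627 GB in tape 6; 173 GB remain.
Put 558 GB in tape 7; 242 GB remain.
Put 484 GB in tape 8; 316 GB remain.
Put 390 GB in tape 9; 410 GB remain.
Put 299 GB in tape 8; 17 GB remain.
Put 246 GB in tape 9; 164 GB remain.
Put 227 GB in tape 7; 15 GB remain.
Put 184 GB in tape 10; 616 GB remain.
Put 164 GB in tape 6; 9 GB remain.
Put 143 GB in tape 9; 21 GB remain.
Put 138 GB in tape 10; 478 GB remain.
Put 123 GB in tape 10; 355 GB remain.
Final tapes: [796] [789] [768] [764] [759] [627,164] [558,227] [484,299] [390,246,143] [184,138,123].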